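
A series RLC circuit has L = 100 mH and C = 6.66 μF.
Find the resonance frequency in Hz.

Step 1 — Resonance condition Im(Z)=0 gives ω₀ = 1/√(LC).
Step 2 — ω₀ = 1/√(0.1·6.66e-06) = 1225 rad/s.
Step 3 — f₀ = ω₀/(2π) = 195 Hz.

f₀ = 195 Hz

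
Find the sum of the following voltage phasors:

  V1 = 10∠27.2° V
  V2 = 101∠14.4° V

Step 1 — Convert each phasor to rectangular form:
  V1 = 10·(cos(27.2°) + j·sin(27.2°)) = 8.894 + j4.571 V
  V2 = 101·(cos(14.4°) + j·sin(14.4°)) = 97.83 + j25.12 V
Step 2 — Sum components: V_total = 106.7 + j29.69 V.
Step 3 — Convert to polar: |V_total| = 110.8 V, ∠V_total = 15.5°.

V_total = 110.8∠15.5° V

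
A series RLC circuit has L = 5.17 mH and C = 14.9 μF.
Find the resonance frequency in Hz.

Step 1 — Resonance condition Im(Z)=0 gives ω₀ = 1/√(LC).
Step 2 — ω₀ = 1/√(0.00517·1.49e-05) = 3603 rad/s.
Step 3 — f₀ = ω₀/(2π) = 573.4 Hz.

f₀ = 573.4 Hz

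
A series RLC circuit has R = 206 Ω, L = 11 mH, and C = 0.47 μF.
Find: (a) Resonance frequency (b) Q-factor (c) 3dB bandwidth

Step 1 — Resonance condition Im(Z)=0 gives ω₀ = 1/√(LC).
Step 2 — ω₀ = 1/√(0.011·4.7e-07) = 1.391e+04 rad/s.
Step 3 — f₀ = ω₀/(2π) = 2213 Hz.
Step 4 — Series Q: Q = ω₀L/R = 1.391e+04·0.011/206 = 0.7426.
Step 5 — 3dB bandwidth: Δω = ω₀/Q = 1.873e+04 rad/s; BW = Δω/(2π) = 2981 Hz.

(a) f₀ = 2213 Hz  (b) Q = 0.7426  (c) BW = 2981 Hz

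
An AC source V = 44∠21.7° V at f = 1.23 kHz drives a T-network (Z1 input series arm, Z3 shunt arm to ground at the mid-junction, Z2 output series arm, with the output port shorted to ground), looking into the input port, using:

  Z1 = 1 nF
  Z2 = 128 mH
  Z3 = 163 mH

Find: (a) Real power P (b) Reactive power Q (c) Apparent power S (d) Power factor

Step 1 — Angular frequency: ω = 2π·f = 2π·1230 = 7728 rad/s.
Step 2 — Component impedances:
  Z1: Z = 1/(jωC) = -j/(ω·C) = 0 - j1.294e+05 Ω
  Z2: Z = jωL = j·7728·0.128 = 0 + j989.2 Ω
  Z3: Z = jωL = j·7728·0.163 = 0 + j1260 Ω
Step 3 — With the output port shorted to ground, the output series arm Z2 runs from the junction to ground; the shunt arm Z3 also runs from the junction to ground. They appear in parallel: Z3 || Z2 = 0 + j554.1 Ω.
Step 4 — Series with input arm Z1: Z_in = Z1 + (Z3 || Z2) = 0 - j1.288e+05 Ω = 1.288e+05∠-90.0° Ω.
Step 5 — Source phasor: V = 44∠21.7° V = 40.88 + j16.27 V.
Step 6 — Current: I = V / Z = -0.0001263 + j0.0003173 A = 0.0003415∠111.7° A.
Step 7 — Complex power: S = V·I* = 0 - j0.01503 VA.
Step 8 — Real power: P = Re(S) = 0 W.
Step 9 — Reactive power: Q = Im(S) = -0.01503 VAR.
Step 10 — Apparent power: |S| = 0.01503 VA.
Step 11 — Power factor: PF = P/|S| = 0 (leading).

(a) P = 0 W  (b) Q = -0.01503 VAR  (c) S = 0.01503 VA  (d) PF = 0 (leading)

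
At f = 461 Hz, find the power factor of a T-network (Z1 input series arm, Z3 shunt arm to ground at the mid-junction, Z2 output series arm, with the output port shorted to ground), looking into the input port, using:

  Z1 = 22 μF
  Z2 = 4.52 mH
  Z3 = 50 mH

Step 1 — Angular frequency: ω = 2π·f = 2π·461 = 2897 rad/s.
Step 2 — Component impedances:
  Z1: Z = 1/(jωC) = -j/(ω·C) = 0 - j15.69 Ω
  Z2: Z = jωL = j·2897·0.00452 = 0 + j13.09 Ω
  Z3: Z = jωL = j·2897·0.05 = 0 + j144.8 Ω
Step 3 — With the output port shorted to ground, the output series arm Z2 runs from the junction to ground; the shunt arm Z3 also runs from the junction to ground. They appear in parallel: Z3 || Z2 = 0 + j12.01 Ω.
Step 4 — Series with input arm Z1: Z_in = Z1 + (Z3 || Z2) = 0 - j3.686 Ω = 3.686∠-90.0° Ω.
Step 5 — Power factor: PF = cos(φ) = Re(Z)/|Z| = 0/3.686 = 0.
Step 6 — Type: Im(Z) = -3.686 ⇒ leading (phase φ = -90.0°).

PF = 0 (leading, φ = -90.0°)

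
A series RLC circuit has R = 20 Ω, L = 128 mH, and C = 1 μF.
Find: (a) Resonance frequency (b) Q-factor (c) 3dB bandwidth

Step 1 — Resonance condition Im(Z)=0 gives ω₀ = 1/√(LC).
Step 2 — ω₀ = 1/√(0.128·1e-06) = 2795 rad/s.
Step 3 — f₀ = ω₀/(2π) = 444.9 Hz.
Step 4 — Series Q: Q = ω₀L/R = 2795·0.128/20 = 17.89.
Step 5 — 3dB bandwidth: Δω = ω₀/Q = 156.2 rad/s; BW = Δω/(2π) = 24.87 Hz.

(a) f₀ = 444.9 Hz  (b) Q = 17.89  (c) BW = 24.87 Hz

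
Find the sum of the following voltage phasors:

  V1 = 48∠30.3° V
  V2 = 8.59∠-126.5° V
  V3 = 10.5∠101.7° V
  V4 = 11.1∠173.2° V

Step 1 — Convert each phasor to rectangular form:
  V1 = 48·(cos(30.3°) + j·sin(30.3°)) = 41.44 + j24.22 V
  V2 = 8.59·(cos(-126.5°) + j·sin(-126.5°)) = -5.11 - j6.905 V
  V3 = 10.5·(cos(101.7°) + j·sin(101.7°)) = -2.129 + j10.28 V
  V4 = 11.1·(cos(173.2°) + j·sin(173.2°)) = -11.02 + j1.314 V
Step 2 — Sum components: V_total = 23.18 + j28.91 V.
Step 3 — Convert to polar: |V_total| = 37.06 V, ∠V_total = 51.3°.

V_total = 37.06∠51.3° V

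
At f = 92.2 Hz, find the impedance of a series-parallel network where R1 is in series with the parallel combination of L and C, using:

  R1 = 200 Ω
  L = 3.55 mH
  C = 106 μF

Step 1 — Angular frequency: ω = 2π·f = 2π·92.2 = 579.3 rad/s.
Step 2 — Component impedances:
  R1: Z = R = 200 Ω
  L: Z = jωL = j·579.3·0.00355 = 0 + j2.057 Ω
  C: Z = 1/(jωC) = -j/(ω·C) = 0 - j16.28 Ω
Step 3 — Parallel branch: L || C = 1/(1/L + 1/C) = 0 + j2.354 Ω.
Step 4 — Series with R1: Z_total = R1 + (L || C) = 200 + j2.354 Ω = 200∠0.7° Ω.

Z = 200 + j2.354 Ω = 200∠0.7° Ω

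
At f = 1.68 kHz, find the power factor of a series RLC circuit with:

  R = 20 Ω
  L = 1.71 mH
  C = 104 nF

Step 1 — Angular frequency: ω = 2π·f = 2π·1680 = 1.056e+04 rad/s.
Step 2 — Component impedances:
  R: Z = R = 20 Ω
  L: Z = jωL = j·1.056e+04·0.00171 = 0 + j18.05 Ω
  C: Z = 1/(jωC) = -j/(ω·C) = 0 - j910.9 Ω
Step 3 — Series combination: Z_total = R + L + C = 20 - j892.9 Ω = 893.1∠-88.7° Ω.
Step 4 — Power factor: PF = cos(φ) = Re(Z)/|Z| = 20/893.1 = 0.02239.
Step 5 — Type: Im(Z) = -892.9 ⇒ leading (phase φ = -88.7°).

PF = 0.02239 (leading, φ = -88.7°)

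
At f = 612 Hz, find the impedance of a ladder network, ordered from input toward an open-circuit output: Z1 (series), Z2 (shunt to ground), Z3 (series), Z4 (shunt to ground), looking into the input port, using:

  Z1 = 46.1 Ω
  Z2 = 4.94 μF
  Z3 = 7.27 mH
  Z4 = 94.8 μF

Step 1 — Angular frequency: ω = 2π·f = 2π·612 = 3845 rad/s.
Step 2 — Component impedances:
  Z1: Z = R = 46.1 Ω
  Z2: Z = 1/(jωC) = -j/(ω·C) = 0 - j52.64 Ω
  Z3: Z = jωL = j·3845·0.00727 = 0 + j27.96 Ω
  Z4: Z = 1/(jωC) = -j/(ω·C) = 0 - j2.743 Ω
Step 3 — Ladder network (open output): work backward from the far end, alternating series and parallel combinations. Z_in = 46.1 + j48.39 Ω = 66.83∠46.4° Ω.

Z = 46.1 + j48.39 Ω = 66.83∠46.4° Ω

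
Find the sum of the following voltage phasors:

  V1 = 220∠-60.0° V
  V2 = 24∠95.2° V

Step 1 — Convert each phasor to rectangular form:
  V1 = 220·(cos(-60.0°) + j·sin(-60.0°)) = 110 - j190.5 V
  V2 = 24·(cos(95.2°) + j·sin(95.2°)) = -2.175 + j23.9 V
Step 2 — Sum components: V_total = 107.8 - j166.6 V.
Step 3 — Convert to polar: |V_total| = 198.5 V, ∠V_total = -57.1°.

V_total = 198.5∠-57.1° V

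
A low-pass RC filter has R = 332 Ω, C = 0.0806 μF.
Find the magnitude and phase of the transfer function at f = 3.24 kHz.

Step 1 — Angular frequency: ω = 2π·3240 = 2.036e+04 rad/s.
Step 2 — Transfer function: H(jω) = 1/(1 + jωRC).
Step 3 — Denominator: 1 + jωRC = 1 + j·2.036e+04·332·8.06e-08 = 1 + j0.5448.
Step 4 — H = 0.7712 - j0.4201.
Step 5 — Magnitude: |H| = 0.8782 (-1.1 dB); phase: φ = -28.6°.

|H| = 0.8782 (-1.1 dB), φ = -28.6°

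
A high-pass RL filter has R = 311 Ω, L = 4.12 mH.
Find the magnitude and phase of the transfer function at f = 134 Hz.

Step 1 — Angular frequency: ω = 2π·134 = 841.9 rad/s.
Step 2 — Transfer function: H(jω) = jωL/(R + jωL).
Step 3 — Numerator jωL = j·3.469; denominator R + jωL = 311 + j3.469.
Step 4 — H = 0.0001244 + j0.01115.
Step 5 — Magnitude: |H| = 0.01115 (-39.1 dB); phase: φ = 89.4°.

|H| = 0.01115 (-39.1 dB), φ = 89.4°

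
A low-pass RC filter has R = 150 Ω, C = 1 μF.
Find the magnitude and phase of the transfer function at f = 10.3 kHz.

Step 1 — Angular frequency: ω = 2π·1.03e+04 = 6.472e+04 rad/s.
Step 2 — Transfer function: H(jω) = 1/(1 + jωRC).
Step 3 — Denominator: 1 + jωRC = 1 + j·6.472e+04·150·1e-06 = 1 + j9.708.
Step 4 — H = 0.0105 - j0.1019.
Step 5 — Magnitude: |H| = 0.1025 (-19.8 dB); phase: φ = -84.1°.

|H| = 0.1025 (-19.8 dB), φ = -84.1°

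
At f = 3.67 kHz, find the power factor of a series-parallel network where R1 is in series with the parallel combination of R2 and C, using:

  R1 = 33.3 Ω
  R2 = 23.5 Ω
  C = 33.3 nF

Step 1 — Angular frequency: ω = 2π·f = 2π·3670 = 2.306e+04 rad/s.
Step 2 — Component impedances:
  R1: Z = R = 33.3 Ω
  R2: Z = R = 23.5 Ω
  C: Z = 1/(jωC) = -j/(ω·C) = 0 - j1302 Ω
Step 3 — Parallel branch: R2 || C = 1/(1/R2 + 1/C) = 23.49 - j0.4239 Ω.
Step 4 — Series with R1: Z_total = R1 + (R2 || C) = 56.79 - j0.4239 Ω = 56.79∠-0.4° Ω.
Step 5 — Power factor: PF = cos(φ) = Re(Z)/|Z| = 56.79/56.79 = 1.
Step 6 — Type: Im(Z) = -0.4239 ⇒ leading (phase φ = -0.4°).

PF = 1 (leading, φ = -0.4°)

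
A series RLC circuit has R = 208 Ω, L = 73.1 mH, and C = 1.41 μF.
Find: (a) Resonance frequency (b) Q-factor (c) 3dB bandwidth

Step 1 — Resonance: ω₀ = 1/√(LC) = 1/√(0.0731·1.41e-06) = 3115 rad/s.
Step 2 — f₀ = ω₀/(2π) = 495.7 Hz.
Step 3 — Series Q: Q = ω₀L/R = 3115·0.0731/208 = 1.095.
Step 4 — Bandwidth: Δω = ω₀/Q = 2845 rad/s; BW = Δω/(2π) = 452.9 Hz.

(a) f₀ = 495.7 Hz  (b) Q = 1.095  (c) BW = 452.9 Hz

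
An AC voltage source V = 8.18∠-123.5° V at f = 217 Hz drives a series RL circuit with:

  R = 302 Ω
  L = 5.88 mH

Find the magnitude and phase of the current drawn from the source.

Step 1 — Angular frequency: ω = 2π·f = 2π·217 = 1363 rad/s.
Step 2 — Component impedances:
  R: Z = R = 302 Ω
  L: Z = jωL = j·1363·0.00588 = 0 + j8.017 Ω
Step 3 — Series combination: Z_total = R + L = 302 + j8.017 Ω = 302.1∠1.5° Ω.
Step 4 — Source phasor: V = 8.18∠-123.5° V = -4.515 - j6.821 V.
Step 5 — Ohm's law: I = V / Z_total = (-4.515 - j6.821) / (302 + j8.017) = -0.01554 - j0.02217 A.
Step 6 — Convert to polar: |I| = 0.02708 A, ∠I = -125.0°.

I = 0.02708∠-125.0° A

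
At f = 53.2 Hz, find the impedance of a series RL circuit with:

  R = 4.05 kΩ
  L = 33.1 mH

Step 1 — Angular frequency: ω = 2π·f = 2π·53.2 = 334.3 rad/s.
Step 2 — Component impedances:
  R: Z = R = 4050 Ω
  L: Z = jωL = j·334.3·0.0331 = 0 + j11.06 Ω
Step 3 — Series combination: Z_total = R + L = 4050 + j11.06 Ω = 4050∠0.2° Ω.

Z = 4050 + j11.06 Ω = 4050∠0.2° Ω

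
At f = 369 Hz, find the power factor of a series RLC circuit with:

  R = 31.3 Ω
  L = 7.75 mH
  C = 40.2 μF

Step 1 — Angular frequency: ω = 2π·f = 2π·369 = 2318 rad/s.
Step 2 — Component impedances:
  R: Z = R = 31.3 Ω
  L: Z = jωL = j·2318·0.00775 = 0 + j17.97 Ω
  C: Z = 1/(jωC) = -j/(ω·C) = 0 - j10.73 Ω
Step 3 — Series combination: Z_total = R + L + C = 31.3 + j7.239 Ω = 32.13∠13.0° Ω.
Step 4 — Power factor: PF = cos(φ) = Re(Z)/|Z| = 31.3/32.126 = 0.9743.
Step 5 — Type: Im(Z) = 7.239 ⇒ lagging (phase φ = 13.0°).

PF = 0.9743 (lagging, φ = 13.0°)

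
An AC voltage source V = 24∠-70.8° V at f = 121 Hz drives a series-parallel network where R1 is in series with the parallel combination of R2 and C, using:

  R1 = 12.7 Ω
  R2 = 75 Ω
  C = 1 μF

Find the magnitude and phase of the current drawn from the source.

Step 1 — Angular frequency: ω = 2π·f = 2π·121 = 760.3 rad/s.
Step 2 — Component impedances:
  R1: Z = R = 12.7 Ω
  R2: Z = R = 75 Ω
  C: Z = 1/(jωC) = -j/(ω·C) = 0 - j1315 Ω
Step 3 — Parallel branch: R2 || C = 1/(1/R2 + 1/C) = 74.76 - j4.263 Ω.
Step 4 — Series with R1: Z_total = R1 + (R2 || C) = 87.46 - j4.263 Ω = 87.56∠-2.8° Ω.
Step 5 — Source phasor: V = 24∠-70.8° V = 7.893 - j22.67 V.
Step 6 — Ohm's law: I = V / Z_total = (7.893 - j22.67) / (87.46 - j4.263) = 0.1026 - j0.2542 A.
Step 7 — Convert to polar: |I| = 0.2741 A, ∠I = -68.0°.

I = 0.2741∠-68.0° A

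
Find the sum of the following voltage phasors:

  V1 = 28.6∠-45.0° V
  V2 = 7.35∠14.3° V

Step 1 — Convert each phasor to rectangular form:
  V1 = 28.6·(cos(-45.0°) + j·sin(-45.0°)) = 20.22 - j20.22 V
  V2 = 7.35·(cos(14.3°) + j·sin(14.3°)) = 7.122 + j1.815 V
Step 2 — Sum components: V_total = 27.35 - j18.41 V.
Step 3 — Convert to polar: |V_total| = 32.96 V, ∠V_total = -33.9°.

V_total = 32.96∠-33.9° V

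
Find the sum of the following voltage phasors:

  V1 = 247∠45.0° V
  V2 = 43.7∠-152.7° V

Step 1 — Convert each phasor to rectangular form:
  V1 = 247·(cos(45.0°) + j·sin(45.0°)) = 174.7 + j174.7 V
  V2 = 43.7·(cos(-152.7°) + j·sin(-152.7°)) = -38.83 - j20.04 V
Step 2 — Sum components: V_total = 135.8 + j154.6 V.
Step 3 — Convert to polar: |V_total| = 205.8 V, ∠V_total = 48.7°.

V_total = 205.8∠48.7° V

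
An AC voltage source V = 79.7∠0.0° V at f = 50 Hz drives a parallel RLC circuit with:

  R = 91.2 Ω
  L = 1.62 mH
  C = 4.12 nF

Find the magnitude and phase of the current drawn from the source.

Step 1 — Angular frequency: ω = 2π·f = 2π·50 = 314.2 rad/s.
Step 2 — Component impedances:
  R: Z = R = 91.2 Ω
  L: Z = jωL = j·314.2·0.00162 = 0 + j0.5089 Ω
  C: Z = 1/(jωC) = -j/(ω·C) = 0 - j7.726e+05 Ω
Step 3 — Parallel combination: 1/Z_total = 1/R + 1/L + 1/C; Z_total = 0.00284 + j0.5089 Ω = 0.5089∠89.7° Ω.
Step 4 — Source phasor: V = 79.7∠0.0° V = 79.7 V.
Step 5 — Ohm's law: I = V / Z_total = (79.7) / (0.00284 + j0.5089) = 0.8739 - j156.6 A.
Step 6 — Convert to polar: |I| = 156.6 A, ∠I = -89.7°.

I = 156.6∠-89.7° A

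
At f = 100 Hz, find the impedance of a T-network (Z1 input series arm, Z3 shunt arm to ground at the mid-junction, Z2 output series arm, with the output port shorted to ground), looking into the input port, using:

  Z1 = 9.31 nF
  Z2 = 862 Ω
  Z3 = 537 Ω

Step 1 — Angular frequency: ω = 2π·f = 2π·100 = 628.3 rad/s.
Step 2 — Component impedances:
  Z1: Z = 1/(jωC) = -j/(ω·C) = 0 - j1.71e+05 Ω
  Z2: Z = R = 862 Ω
  Z3: Z = R = 537 Ω
Step 3 — With the output port shorted to ground, the output series arm Z2 runs from the junction to ground; the shunt arm Z3 also runs from the junction to ground. They appear in parallel: Z3 || Z2 = 330.9 Ω.
Step 4 — Series with input arm Z1: Z_in = Z1 + (Z3 || Z2) = 330.9 - j1.71e+05 Ω = 1.71e+05∠-89.9° Ω.

Z = 330.9 - j1.71e+05 Ω = 1.71e+05∠-89.9° Ω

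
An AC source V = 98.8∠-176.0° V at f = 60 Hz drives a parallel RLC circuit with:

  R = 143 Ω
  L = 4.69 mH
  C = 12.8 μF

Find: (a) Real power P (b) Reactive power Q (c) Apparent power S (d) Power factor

Step 1 — Angular frequency: ω = 2π·f = 2π·60 = 377 rad/s.
Step 2 — Component impedances:
  R: Z = R = 143 Ω
  L: Z = jωL = j·377·0.00469 = 0 + j1.768 Ω
  C: Z = 1/(jωC) = -j/(ω·C) = 0 - j207.2 Ω
Step 3 — Parallel combination: 1/Z_total = 1/R + 1/L + 1/C; Z_total = 0.02224 + j1.783 Ω = 1.783∠89.3° Ω.
Step 4 — Source phasor: V = 98.8∠-176.0° V = -98.56 - j6.892 V.
Step 5 — Current: I = V / Z = -4.554 + j55.22 A = 55.41∠94.7° A.
Step 6 — Complex power: S = V·I* = 68.26 + j5474 VA.
Step 7 — Real power: P = Re(S) = 68.26 W.
Step 8 — Reactive power: Q = Im(S) = 5474 VAR.
Step 9 — Apparent power: |S| = 5474 VA.
Step 10 — Power factor: PF = P/|S| = 0.01247 (lagging).

(a) P = 68.26 W  (b) Q = 5474 VAR  (c) S = 5474 VA  (d) PF = 0.01247 (lagging)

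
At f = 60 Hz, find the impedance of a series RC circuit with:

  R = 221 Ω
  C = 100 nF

Step 1 — Angular frequency: ω = 2π·f = 2π·60 = 377 rad/s.
Step 2 — Component impedances:
  R: Z = R = 221 Ω
  C: Z = 1/(jωC) = -j/(ω·C) = 0 - j2.653e+04 Ω
Step 3 — Series combination: Z_total = R + C = 221 - j2.653e+04 Ω = 2.653e+04∠-89.5° Ω.

Z = 221 - j2.653e+04 Ω = 2.653e+04∠-89.5° Ω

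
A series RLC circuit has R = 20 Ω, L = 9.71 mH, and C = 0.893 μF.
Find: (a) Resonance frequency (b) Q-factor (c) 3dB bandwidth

Step 1 — Resonance: ω₀ = 1/√(LC) = 1/√(0.00971·8.93e-07) = 1.074e+04 rad/s.
Step 2 — f₀ = ω₀/(2π) = 1709 Hz.
Step 3 — Series Q: Q = ω₀L/R = 1.074e+04·0.00971/20 = 5.214.
Step 4 — Bandwidth: Δω = ω₀/Q = 2060 rad/s; BW = Δω/(2π) = 327.8 Hz.

(a) f₀ = 1709 Hz  (b) Q = 5.214  (c) BW = 327.8 Hz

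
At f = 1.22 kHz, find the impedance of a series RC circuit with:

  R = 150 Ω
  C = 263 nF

Step 1 — Angular frequency: ω = 2π·f = 2π·1220 = 7665 rad/s.
Step 2 — Component impedances:
  R: Z = R = 150 Ω
  C: Z = 1/(jωC) = -j/(ω·C) = 0 - j496 Ω
Step 3 — Series combination: Z_total = R + C = 150 - j496 Ω = 518.2∠-73.2° Ω.

Z = 150 - j496 Ω = 518.2∠-73.2° Ω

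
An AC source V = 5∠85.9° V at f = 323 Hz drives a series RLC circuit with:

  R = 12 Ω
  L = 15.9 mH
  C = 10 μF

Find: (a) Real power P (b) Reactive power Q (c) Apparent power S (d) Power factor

Step 1 — Angular frequency: ω = 2π·f = 2π·323 = 2029 rad/s.
Step 2 — Component impedances:
  R: Z = R = 12 Ω
  L: Z = jωL = j·2029·0.0159 = 0 + j32.27 Ω
  C: Z = 1/(jωC) = -j/(ω·C) = 0 - j49.27 Ω
Step 3 — Series combination: Z_total = R + L + C = 12 - j17.01 Ω = 20.81∠-54.8° Ω.
Step 4 — Source phasor: V = 5∠85.9° V = 0.3575 + j4.987 V.
Step 5 — Current: I = V / Z = -0.1859 + j0.1522 A = 0.2402∠140.7° A.
Step 6 — Complex power: S = V·I* = 0.6925 - j0.9814 VA.
Step 7 — Real power: P = Re(S) = 0.6925 W.
Step 8 — Reactive power: Q = Im(S) = -0.9814 VAR.
Step 9 — Apparent power: |S| = 1.201 VA.
Step 10 — Power factor: PF = P/|S| = 0.5766 (leading).

(a) P = 0.6925 W  (b) Q = -0.9814 VAR  (c) S = 1.201 VA  (d) PF = 0.5766 (leading)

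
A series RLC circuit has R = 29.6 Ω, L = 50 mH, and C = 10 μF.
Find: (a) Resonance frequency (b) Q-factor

Step 1 — Resonance condition Im(Z)=0 gives ω₀ = 1/√(LC).
Step 2 — ω₀ = 1/√(0.05·1e-05) = 1414 rad/s.
Step 3 — f₀ = ω₀/(2π) = 225.1 Hz.
Step 4 — Series Q: Q = ω₀L/R = 1414·0.05/29.6 = 2.389.

(a) f₀ = 225.1 Hz  (b) Q = 2.389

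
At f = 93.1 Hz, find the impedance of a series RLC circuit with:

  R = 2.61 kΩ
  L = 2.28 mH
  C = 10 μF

Step 1 — Angular frequency: ω = 2π·f = 2π·93.1 = 585 rad/s.
Step 2 — Component impedances:
  R: Z = R = 2610 Ω
  L: Z = jωL = j·585·0.00228 = 0 + j1.334 Ω
  C: Z = 1/(jωC) = -j/(ω·C) = 0 - j171 Ω
Step 3 — Series combination: Z_total = R + L + C = 2610 - j169.6 Ω = 2616∠-3.7° Ω.

Z = 2610 - j169.6 Ω = 2616∠-3.7° Ω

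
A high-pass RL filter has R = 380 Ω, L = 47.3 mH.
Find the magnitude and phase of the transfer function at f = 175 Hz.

Step 1 — Angular frequency: ω = 2π·175 = 1100 rad/s.
Step 2 — Transfer function: H(jω) = jωL/(R + jωL).
Step 3 — Numerator jωL = j·52.01; denominator R + jωL = 380 + j52.01.
Step 4 — H = 0.01839 + j0.1343.
Step 5 — Magnitude: |H| = 0.1356 (-17.4 dB); phase: φ = 82.2°.

|H| = 0.1356 (-17.4 dB), φ = 82.2°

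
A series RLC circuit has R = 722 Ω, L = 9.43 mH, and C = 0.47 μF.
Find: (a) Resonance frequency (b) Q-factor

Step 1 — Resonance condition Im(Z)=0 gives ω₀ = 1/√(LC).
Step 2 — ω₀ = 1/√(0.00943·4.7e-07) = 1.502e+04 rad/s.
Step 3 — f₀ = ω₀/(2π) = 2391 Hz.
Step 4 — Series Q: Q = ω₀L/R = 1.502e+04·0.00943/722 = 0.1962.

(a) f₀ = 2391 Hz  (b) Q = 0.1962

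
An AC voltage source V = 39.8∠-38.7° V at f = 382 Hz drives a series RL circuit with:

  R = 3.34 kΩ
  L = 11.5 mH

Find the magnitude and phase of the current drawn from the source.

Step 1 — Angular frequency: ω = 2π·f = 2π·382 = 2400 rad/s.
Step 2 — Component impedances:
  R: Z = R = 3340 Ω
  L: Z = jωL = j·2400·0.0115 = 0 + j27.6 Ω
Step 3 — Series combination: Z_total = R + L = 3340 + j27.6 Ω = 3340∠0.5° Ω.
Step 4 — Source phasor: V = 39.8∠-38.7° V = 31.06 - j24.88 V.
Step 5 — Ohm's law: I = V / Z_total = (31.06 - j24.88) / (3340 + j27.6) = 0.009238 - j0.007527 A.
Step 6 — Convert to polar: |I| = 0.01192 A, ∠I = -39.2°.

I = 0.01192∠-39.2° A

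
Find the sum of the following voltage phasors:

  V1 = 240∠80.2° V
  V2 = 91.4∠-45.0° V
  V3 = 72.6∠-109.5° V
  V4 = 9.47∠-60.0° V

Step 1 — Convert each phasor to rectangular form:
  V1 = 240·(cos(80.2°) + j·sin(80.2°)) = 40.85 + j236.5 V
  V2 = 91.4·(cos(-45.0°) + j·sin(-45.0°)) = 64.63 - j64.63 V
  V3 = 72.6·(cos(-109.5°) + j·sin(-109.5°)) = -24.23 - j68.44 V
  V4 = 9.47·(cos(-60.0°) + j·sin(-60.0°)) = 4.735 - j8.201 V
Step 2 — Sum components: V_total = 85.98 + j95.23 V.
Step 3 — Convert to polar: |V_total| = 128.3 V, ∠V_total = 47.9°.

V_total = 128.3∠47.9° V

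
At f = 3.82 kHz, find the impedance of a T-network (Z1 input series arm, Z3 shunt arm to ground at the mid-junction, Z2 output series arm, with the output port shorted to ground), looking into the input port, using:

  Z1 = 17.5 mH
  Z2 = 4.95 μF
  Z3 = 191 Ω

Step 1 — Angular frequency: ω = 2π·f = 2π·3820 = 2.4e+04 rad/s.
Step 2 — Component impedances:
  Z1: Z = jωL = j·2.4e+04·0.0175 = 0 + j420 Ω
  Z2: Z = 1/(jωC) = -j/(ω·C) = 0 - j8.417 Ω
  Z3: Z = R = 191 Ω
Step 3 — With the output port shorted to ground, the output series arm Z2 runs from the junction to ground; the shunt arm Z3 also runs from the junction to ground. They appear in parallel: Z3 || Z2 = 0.3702 - j8.401 Ω.
Step 4 — Series with input arm Z1: Z_in = Z1 + (Z3 || Z2) = 0.3702 + j411.6 Ω = 411.6∠89.9° Ω.

Z = 0.3702 + j411.6 Ω = 411.6∠89.9° Ω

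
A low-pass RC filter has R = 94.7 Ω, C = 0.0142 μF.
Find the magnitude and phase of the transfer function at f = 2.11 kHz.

Step 1 — Angular frequency: ω = 2π·2110 = 1.326e+04 rad/s.
Step 2 — Transfer function: H(jω) = 1/(1 + jωRC).
Step 3 — Denominator: 1 + jωRC = 1 + j·1.326e+04·94.7·1.42e-08 = 1 + j0.01783.
Step 4 — H = 0.9997 - j0.01782.
Step 5 — Magnitude: |H| = 0.9998 (-0.0 dB); phase: φ = -1.0°.

|H| = 0.9998 (-0.0 dB), φ = -1.0°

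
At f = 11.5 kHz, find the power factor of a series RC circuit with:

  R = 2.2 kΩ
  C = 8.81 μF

Step 1 — Angular frequency: ω = 2π·f = 2π·1.15e+04 = 7.226e+04 rad/s.
Step 2 — Component impedances:
  R: Z = R = 2200 Ω
  C: Z = 1/(jωC) = -j/(ω·C) = 0 - j1.571 Ω
Step 3 — Series combination: Z_total = R + C = 2200 - j1.571 Ω = 2200∠-0.0° Ω.
Step 4 — Power factor: PF = cos(φ) = Re(Z)/|Z| = 2200/2200 = 1.
Step 5 — Type: Im(Z) = -1.571 ⇒ leading (phase φ = -0.0°).

PF = 1 (leading, φ = -0.0°)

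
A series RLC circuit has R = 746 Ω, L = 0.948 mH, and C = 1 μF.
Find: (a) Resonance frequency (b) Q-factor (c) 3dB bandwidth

Step 1 — Resonance: ω₀ = 1/√(LC) = 1/√(0.000948·1e-06) = 3.248e+04 rad/s.
Step 2 — f₀ = ω₀/(2π) = 5169 Hz.
Step 3 — Series Q: Q = ω₀L/R = 3.248e+04·0.000948/746 = 0.04127.
Step 4 — Bandwidth: Δω = ω₀/Q = 7.869e+05 rad/s; BW = Δω/(2π) = 1.252e+05 Hz.

(a) f₀ = 5169 Hz  (b) Q = 0.04127  (c) BW = 1.252e+05 Hz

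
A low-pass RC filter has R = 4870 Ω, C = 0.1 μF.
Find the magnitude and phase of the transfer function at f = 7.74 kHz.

Step 1 — Angular frequency: ω = 2π·7740 = 4.863e+04 rad/s.
Step 2 — Transfer function: H(jω) = 1/(1 + jωRC).
Step 3 — Denominator: 1 + jωRC = 1 + j·4.863e+04·4870·1e-07 = 1 + j23.68.
Step 4 — H = 0.00178 - j0.04215.
Step 5 — Magnitude: |H| = 0.04219 (-27.5 dB); phase: φ = -87.6°.

|H| = 0.04219 (-27.5 dB), φ = -87.6°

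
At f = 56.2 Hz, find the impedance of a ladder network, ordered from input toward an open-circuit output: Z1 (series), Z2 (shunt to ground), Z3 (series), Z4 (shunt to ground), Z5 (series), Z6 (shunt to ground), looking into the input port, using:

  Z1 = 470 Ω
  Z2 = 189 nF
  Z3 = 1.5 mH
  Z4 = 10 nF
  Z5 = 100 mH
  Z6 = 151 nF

Step 1 — Angular frequency: ω = 2π·f = 2π·56.2 = 353.1 rad/s.
Step 2 — Component impedances:
  Z1: Z = R = 470 Ω
  Z2: Z = 1/(jωC) = -j/(ω·C) = 0 - j1.498e+04 Ω
  Z3: Z = jωL = j·353.1·0.0015 = 0 + j0.5297 Ω
  Z4: Z = 1/(jωC) = -j/(ω·C) = 0 - j2.832e+05 Ω
  Z5: Z = jωL = j·353.1·0.1 = 0 + j35.31 Ω
  Z6: Z = 1/(jωC) = -j/(ω·C) = 0 - j1.875e+04 Ω
Step 3 — Ladder network (open output): work backward from the far end, alternating series and parallel combinations. Z_in = 470 - j8085 Ω = 8098∠-86.7° Ω.

Z = 470 - j8085 Ω = 8098∠-86.7° Ω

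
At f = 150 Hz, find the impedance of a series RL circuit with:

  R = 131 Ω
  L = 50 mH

Step 1 — Angular frequency: ω = 2π·f = 2π·150 = 942.5 rad/s.
Step 2 — Component impedances:
  R: Z = R = 131 Ω
  L: Z = jωL = j·942.5·0.05 = 0 + j47.12 Ω
Step 3 — Series combination: Z_total = R + L = 131 + j47.12 Ω = 139.2∠19.8° Ω.

Z = 131 + j47.12 Ω = 139.2∠19.8° Ω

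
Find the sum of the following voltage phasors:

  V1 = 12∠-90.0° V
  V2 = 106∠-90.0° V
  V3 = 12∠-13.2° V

Step 1 — Convert each phasor to rectangular form:
  V1 = 12·(cos(-90.0°) + j·sin(-90.0°)) = 0 - j12 V
  V2 = 106·(cos(-90.0°) + j·sin(-90.0°)) = 0 - j106 V
  V3 = 12·(cos(-13.2°) + j·sin(-13.2°)) = 11.68 - j2.74 V
Step 2 — Sum components: V_total = 11.68 - j120.7 V.
Step 3 — Convert to polar: |V_total| = 121.3 V, ∠V_total = -84.5°.

V_total = 121.3∠-84.5° V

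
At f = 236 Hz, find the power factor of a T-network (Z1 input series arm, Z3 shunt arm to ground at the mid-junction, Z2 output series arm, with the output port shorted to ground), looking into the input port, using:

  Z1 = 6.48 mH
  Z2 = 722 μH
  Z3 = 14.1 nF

Step 1 — Angular frequency: ω = 2π·f = 2π·236 = 1483 rad/s.
Step 2 — Component impedances:
  Z1: Z = jωL = j·1483·0.00648 = 0 + j9.609 Ω
  Z2: Z = jωL = j·1483·0.000722 = 0 + j1.071 Ω
  Z3: Z = 1/(jωC) = -j/(ω·C) = 0 - j4.783e+04 Ω
Step 3 — With the output port shorted to ground, the output series arm Z2 runs from the junction to ground; the shunt arm Z3 also runs from the junction to ground. They appear in parallel: Z3 || Z2 = 0 + j1.071 Ω.
Step 4 — Series with input arm Z1: Z_in = Z1 + (Z3 || Z2) = 0 + j10.68 Ω = 10.68∠90.0° Ω.
Step 5 — Power factor: PF = cos(φ) = Re(Z)/|Z| = 0/10.68 = 0.
Step 6 — Type: Im(Z) = 10.68 ⇒ lagging (phase φ = 90.0°).

PF = 0 (lagging, φ = 90.0°)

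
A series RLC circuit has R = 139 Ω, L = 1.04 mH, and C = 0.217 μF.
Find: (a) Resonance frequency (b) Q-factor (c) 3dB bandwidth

Step 1 — Resonance condition Im(Z)=0 gives ω₀ = 1/√(LC).
Step 2 — ω₀ = 1/√(0.00104·2.17e-07) = 6.657e+04 rad/s.
Step 3 — f₀ = ω₀/(2π) = 1.059e+04 Hz.
Step 4 — Series Q: Q = ω₀L/R = 6.657e+04·0.00104/139 = 0.498.
Step 5 — 3dB bandwidth: Δω = ω₀/Q = 1.337e+05 rad/s; BW = Δω/(2π) = 2.127e+04 Hz.

(a) f₀ = 1.059e+04 Hz  (b) Q = 0.498  (c) BW = 2.127e+04 Hz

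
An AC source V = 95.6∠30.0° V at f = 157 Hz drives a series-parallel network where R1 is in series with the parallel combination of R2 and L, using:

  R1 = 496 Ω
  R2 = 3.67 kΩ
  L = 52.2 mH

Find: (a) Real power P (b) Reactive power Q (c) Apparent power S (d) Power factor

Step 1 — Angular frequency: ω = 2π·f = 2π·157 = 986.5 rad/s.
Step 2 — Component impedances:
  R1: Z = R = 496 Ω
  R2: Z = R = 3670 Ω
  L: Z = jωL = j·986.5·0.0522 = 0 + j51.49 Ω
Step 3 — Parallel branch: R2 || L = 1/(1/R2 + 1/L) = 0.7224 + j51.48 Ω.
Step 4 — Series with R1: Z_total = R1 + (R2 || L) = 496.7 + j51.48 Ω = 499.4∠5.9° Ω.
Step 5 — Source phasor: V = 95.6∠30.0° V = 82.79 + j47.8 V.
Step 6 — Current: I = V / Z = 0.1748 + j0.07812 A = 0.1914∠24.1° A.
Step 7 — Complex power: S = V·I* = 18.2 + j1.887 VA.
Step 8 — Real power: P = Re(S) = 18.2 W.
Step 9 — Reactive power: Q = Im(S) = 1.887 VAR.
Step 10 — Apparent power: |S| = 18.3 VA.
Step 11 — Power factor: PF = P/|S| = 0.9947 (lagging).

(a) P = 18.2 W  (b) Q = 1.887 VAR  (c) S = 18.3 VA  (d) PF = 0.9947 (lagging)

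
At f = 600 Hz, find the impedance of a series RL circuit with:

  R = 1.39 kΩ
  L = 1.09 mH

Step 1 — Angular frequency: ω = 2π·f = 2π·600 = 3770 rad/s.
Step 2 — Component impedances:
  R: Z = R = 1390 Ω
  L: Z = jωL = j·3770·0.00109 = 0 + j4.109 Ω
Step 3 — Series combination: Z_total = R + L = 1390 + j4.109 Ω = 1390∠0.2° Ω.

Z = 1390 + j4.109 Ω = 1390∠0.2° Ω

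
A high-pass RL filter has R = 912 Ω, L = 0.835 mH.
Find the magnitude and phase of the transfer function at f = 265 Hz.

Step 1 — Angular frequency: ω = 2π·265 = 1665 rad/s.
Step 2 — Transfer function: H(jω) = jωL/(R + jωL).
Step 3 — Numerator jωL = j·1.39; denominator R + jωL = 912 + j1.39.
Step 4 — H = 2.324e-06 + j0.001524.
Step 5 — Magnitude: |H| = 0.001524 (-56.3 dB); phase: φ = 89.9°.

|H| = 0.001524 (-56.3 dB), φ = 89.9°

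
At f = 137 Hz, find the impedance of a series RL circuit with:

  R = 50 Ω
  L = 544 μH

Step 1 — Angular frequency: ω = 2π·f = 2π·137 = 860.8 rad/s.
Step 2 — Component impedances:
  R: Z = R = 50 Ω
  L: Z = jωL = j·860.8·0.000544 = 0 + j0.4683 Ω
Step 3 — Series combination: Z_total = R + L = 50 + j0.4683 Ω = 50∠0.5° Ω.

Z = 50 + j0.4683 Ω = 50∠0.5° Ω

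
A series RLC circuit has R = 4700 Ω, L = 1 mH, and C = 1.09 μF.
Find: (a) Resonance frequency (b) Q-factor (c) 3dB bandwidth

Step 1 — Resonance condition Im(Z)=0 gives ω₀ = 1/√(LC).
Step 2 — ω₀ = 1/√(0.001·1.09e-06) = 3.029e+04 rad/s.
Step 3 — f₀ = ω₀/(2π) = 4821 Hz.
Step 4 — Series Q: Q = ω₀L/R = 3.029e+04·0.001/4700 = 0.006444.
Step 5 — 3dB bandwidth: Δω = ω₀/Q = 4.7e+06 rad/s; BW = Δω/(2π) = 7.48e+05 Hz.

(a) f₀ = 4821 Hz  (b) Q = 0.006444  (c) BW = 7.48e+05 Hz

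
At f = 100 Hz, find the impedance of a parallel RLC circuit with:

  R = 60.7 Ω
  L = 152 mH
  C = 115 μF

Step 1 — Angular frequency: ω = 2π·f = 2π·100 = 628.3 rad/s.
Step 2 — Component impedances:
  R: Z = R = 60.7 Ω
  L: Z = jωL = j·628.3·0.152 = 0 + j95.5 Ω
  C: Z = 1/(jωC) = -j/(ω·C) = 0 - j13.84 Ω
Step 3 — Parallel combination: 1/Z_total = 1/R + 1/L + 1/C; Z_total = 4.029 - j15.11 Ω = 15.64∠-75.1° Ω.

Z = 4.029 - j15.11 Ω = 15.64∠-75.1° Ω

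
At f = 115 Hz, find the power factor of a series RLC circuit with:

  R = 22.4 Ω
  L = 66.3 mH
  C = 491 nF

Step 1 — Angular frequency: ω = 2π·f = 2π·115 = 722.6 rad/s.
Step 2 — Component impedances:
  R: Z = R = 22.4 Ω
  L: Z = jωL = j·722.6·0.0663 = 0 + j47.91 Ω
  C: Z = 1/(jωC) = -j/(ω·C) = 0 - j2819 Ω
Step 3 — Series combination: Z_total = R + L + C = 22.4 - j2771 Ω = 2771∠-89.5° Ω.
Step 4 — Power factor: PF = cos(φ) = Re(Z)/|Z| = 22.4/2771 = 0.008084.
Step 5 — Type: Im(Z) = -2771 ⇒ leading (phase φ = -89.5°).

PF = 0.008084 (leading, φ = -89.5°)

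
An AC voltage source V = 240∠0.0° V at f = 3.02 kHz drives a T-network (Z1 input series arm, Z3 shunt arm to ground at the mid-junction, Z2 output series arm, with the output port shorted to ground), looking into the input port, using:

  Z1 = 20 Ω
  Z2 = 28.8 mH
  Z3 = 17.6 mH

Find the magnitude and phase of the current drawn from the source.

Step 1 — Angular frequency: ω = 2π·f = 2π·3020 = 1.898e+04 rad/s.
Step 2 — Component impedances:
  Z1: Z = R = 20 Ω
  Z2: Z = jωL = j·1.898e+04·0.0288 = 0 + j546.5 Ω
  Z3: Z = jωL = j·1.898e+04·0.0176 = 0 + j334 Ω
Step 3 — With the output port shorted to ground, the output series arm Z2 runs from the junction to ground; the shunt arm Z3 also runs from the junction to ground. They appear in parallel: Z3 || Z2 = 0 + j207.3 Ω.
Step 4 — Series with input arm Z1: Z_in = Z1 + (Z3 || Z2) = 20 + j207.3 Ω = 208.3∠84.5° Ω.
Step 5 — Source phasor: V = 240∠0.0° V = 240 V.
Step 6 — Ohm's law: I = V / Z_total = (240) / (20 + j207.3) = 0.1107 - j1.147 A.
Step 7 — Convert to polar: |I| = 1.152 A, ∠I = -84.5°.

I = 1.152∠-84.5° A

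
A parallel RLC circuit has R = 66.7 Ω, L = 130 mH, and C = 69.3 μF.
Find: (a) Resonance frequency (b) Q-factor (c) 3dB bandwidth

Step 1 — Resonance: ω₀ = 1/√(LC) = 1/√(0.13·6.93e-05) = 333.2 rad/s.
Step 2 — f₀ = ω₀/(2π) = 53.03 Hz.
Step 3 — Parallel Q: Q = R/(ω₀L) = 66.7/(333.2·0.13) = 1.54.
Step 4 — Bandwidth: Δω = ω₀/Q = 216.3 rad/s; BW = Δω/(2π) = 34.43 Hz.

(a) f₀ = 53.03 Hz  (b) Q = 1.54  (c) BW = 34.43 Hz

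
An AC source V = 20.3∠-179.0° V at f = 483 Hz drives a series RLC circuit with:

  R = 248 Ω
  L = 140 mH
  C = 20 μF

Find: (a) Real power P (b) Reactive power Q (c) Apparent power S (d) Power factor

Step 1 — Angular frequency: ω = 2π·f = 2π·483 = 3035 rad/s.
Step 2 — Component impedances:
  R: Z = R = 248 Ω
  L: Z = jωL = j·3035·0.14 = 0 + j424.9 Ω
  C: Z = 1/(jωC) = -j/(ω·C) = 0 - j16.48 Ω
Step 3 — Series combination: Z_total = R + L + C = 248 + j408.4 Ω = 477.8∠58.7° Ω.
Step 4 — Source phasor: V = 20.3∠-179.0° V = -20.3 - j0.3543 V.
Step 5 — Current: I = V / Z = -0.02268 + j0.03592 A = 0.04249∠122.3° A.
Step 6 — Complex power: S = V·I* = 0.4477 + j0.7372 VA.
Step 7 — Real power: P = Re(S) = 0.4477 W.
Step 8 — Reactive power: Q = Im(S) = 0.7372 VAR.
Step 9 — Apparent power: |S| = 0.8625 VA.
Step 10 — Power factor: PF = P/|S| = 0.519 (lagging).

(a) P = 0.4477 W  (b) Q = 0.7372 VAR  (c) S = 0.8625 VA  (d) PF = 0.519 (lagging)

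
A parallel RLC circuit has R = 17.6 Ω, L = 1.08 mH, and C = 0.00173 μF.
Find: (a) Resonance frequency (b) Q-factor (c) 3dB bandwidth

Step 1 — Resonance: ω₀ = 1/√(LC) = 1/√(0.00108·1.73e-09) = 7.316e+05 rad/s.
Step 2 — f₀ = ω₀/(2π) = 1.164e+05 Hz.
Step 3 — Parallel Q: Q = R/(ω₀L) = 17.6/(7.316e+05·0.00108) = 0.02228.
Step 4 — Bandwidth: Δω = ω₀/Q = 3.284e+07 rad/s; BW = Δω/(2π) = 5.227e+06 Hz.

(a) f₀ = 1.164e+05 Hz  (b) Q = 0.02228  (c) BW = 5.227e+06 Hz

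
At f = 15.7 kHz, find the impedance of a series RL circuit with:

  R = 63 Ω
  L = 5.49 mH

Step 1 — Angular frequency: ω = 2π·f = 2π·1.57e+04 = 9.865e+04 rad/s.
Step 2 — Component impedances:
  R: Z = R = 63 Ω
  L: Z = jωL = j·9.865e+04·0.00549 = 0 + j541.6 Ω
Step 3 — Series combination: Z_total = R + L = 63 + j541.6 Ω = 545.2∠83.4° Ω.

Z = 63 + j541.6 Ω = 545.2∠83.4° Ω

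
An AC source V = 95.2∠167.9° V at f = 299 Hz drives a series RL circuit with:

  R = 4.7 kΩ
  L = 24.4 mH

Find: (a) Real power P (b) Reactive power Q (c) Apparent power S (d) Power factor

Step 1 — Angular frequency: ω = 2π·f = 2π·299 = 1879 rad/s.
Step 2 — Component impedances:
  R: Z = R = 4700 Ω
  L: Z = jωL = j·1879·0.0244 = 0 + j45.84 Ω
Step 3 — Series combination: Z_total = R + L = 4700 + j45.84 Ω = 4700∠0.6° Ω.
Step 4 — Source phasor: V = 95.2∠167.9° V = -93.08 + j19.96 V.
Step 5 — Current: I = V / Z = -0.01976 + j0.004439 A = 0.02025∠167.3° A.
Step 6 — Complex power: S = V·I* = 1.928 + j0.01881 VA.
Step 7 — Real power: P = Re(S) = 1.928 W.
Step 8 — Reactive power: Q = Im(S) = 0.01881 VAR.
Step 9 — Apparent power: |S| = 1.928 VA.
Step 10 — Power factor: PF = P/|S| = 1 (lagging).

(a) P = 1.928 W  (b) Q = 0.01881 VAR  (c) S = 1.928 VA  (d) PF = 1 (lagging)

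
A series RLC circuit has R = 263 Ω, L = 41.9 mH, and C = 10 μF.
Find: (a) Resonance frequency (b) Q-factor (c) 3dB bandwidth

Step 1 — Resonance condition Im(Z)=0 gives ω₀ = 1/√(LC).
Step 2 — ω₀ = 1/√(0.0419·1e-05) = 1545 rad/s.
Step 3 — f₀ = ω₀/(2π) = 245.9 Hz.
Step 4 — Series Q: Q = ω₀L/R = 1545·0.0419/263 = 0.2461.
Step 5 — 3dB bandwidth: Δω = ω₀/Q = 6277 rad/s; BW = Δω/(2π) = 999 Hz.

(a) f₀ = 245.9 Hz  (b) Q = 0.2461  (c) BW = 999 Hz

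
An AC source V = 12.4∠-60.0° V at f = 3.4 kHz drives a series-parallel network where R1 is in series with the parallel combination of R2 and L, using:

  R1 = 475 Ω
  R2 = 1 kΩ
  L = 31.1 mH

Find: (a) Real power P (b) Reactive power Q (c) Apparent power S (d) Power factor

Step 1 — Angular frequency: ω = 2π·f = 2π·3400 = 2.136e+04 rad/s.
Step 2 — Component impedances:
  R1: Z = R = 475 Ω
  R2: Z = R = 1000 Ω
  L: Z = jωL = j·2.136e+04·0.0311 = 0 + j664.4 Ω
Step 3 — Parallel branch: R2 || L = 1/(1/R2 + 1/L) = 306.2 + j460.9 Ω.
Step 4 — Series with R1: Z_total = R1 + (R2 || L) = 781.2 + j460.9 Ω = 907.1∠30.5° Ω.
Step 5 — Source phasor: V = 12.4∠-60.0° V = 6.2 - j10.74 V.
Step 6 — Current: I = V / Z = -0.000129 - j0.01367 A = 0.01367∠-90.5° A.
Step 7 — Complex power: S = V·I* = 0.146 + j0.08614 VA.
Step 8 — Real power: P = Re(S) = 0.146 W.
Step 9 — Reactive power: Q = Im(S) = 0.08614 VAR.
Step 10 — Apparent power: |S| = 0.1695 VA.
Step 11 — Power factor: PF = P/|S| = 0.8613 (lagging).

(a) P = 0.146 W  (b) Q = 0.08614 VAR  (c) S = 0.1695 VA  (d) PF = 0.8613 (lagging)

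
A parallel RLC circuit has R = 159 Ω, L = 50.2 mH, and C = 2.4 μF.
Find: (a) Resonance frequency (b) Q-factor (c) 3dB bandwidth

Step 1 — Resonance: ω₀ = 1/√(LC) = 1/√(0.0502·2.4e-06) = 2881 rad/s.
Step 2 — f₀ = ω₀/(2π) = 458.5 Hz.
Step 3 — Parallel Q: Q = R/(ω₀L) = 159/(2881·0.0502) = 1.099.
Step 4 — Bandwidth: Δω = ω₀/Q = 2621 rad/s; BW = Δω/(2π) = 417.1 Hz.

(a) f₀ = 458.5 Hz  (b) Q = 1.099  (c) BW = 417.1 Hz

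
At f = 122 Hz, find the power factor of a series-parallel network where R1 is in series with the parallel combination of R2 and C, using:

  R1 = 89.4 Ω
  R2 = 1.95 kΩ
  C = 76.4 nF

Step 1 — Angular frequency: ω = 2π·f = 2π·122 = 766.5 rad/s.
Step 2 — Component impedances:
  R1: Z = R = 89.4 Ω
  R2: Z = R = 1950 Ω
  C: Z = 1/(jωC) = -j/(ω·C) = 0 - j1.708e+04 Ω
Step 3 — Parallel branch: R2 || C = 1/(1/R2 + 1/C) = 1925 - j219.8 Ω.
Step 4 — Series with R1: Z_total = R1 + (R2 || C) = 2014 - j219.8 Ω = 2026∠-6.2° Ω.
Step 5 — Power factor: PF = cos(φ) = Re(Z)/|Z| = 2014/2026 = 0.9941.
Step 6 — Type: Im(Z) = -219.8 ⇒ leading (phase φ = -6.2°).

PF = 0.9941 (leading, φ = -6.2°)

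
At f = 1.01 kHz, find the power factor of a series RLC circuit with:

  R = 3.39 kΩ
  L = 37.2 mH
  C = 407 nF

Step 1 — Angular frequency: ω = 2π·f = 2π·1010 = 6346 rad/s.
Step 2 — Component impedances:
  R: Z = R = 3390 Ω
  L: Z = jωL = j·6346·0.0372 = 0 + j236.1 Ω
  C: Z = 1/(jωC) = -j/(ω·C) = 0 - j387.2 Ω
Step 3 — Series combination: Z_total = R + L + C = 3390 - j151.1 Ω = 3393∠-2.6° Ω.
Step 4 — Power factor: PF = cos(φ) = Re(Z)/|Z| = 3390/3393.4 = 0.999.
Step 5 — Type: Im(Z) = -151.1 ⇒ leading (phase φ = -2.6°).

PF = 0.999 (leading, φ = -2.6°)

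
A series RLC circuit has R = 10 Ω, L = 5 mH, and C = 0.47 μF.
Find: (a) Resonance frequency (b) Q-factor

Step 1 — Resonance condition Im(Z)=0 gives ω₀ = 1/√(LC).
Step 2 — ω₀ = 1/√(0.005·4.7e-07) = 2.063e+04 rad/s.
Step 3 — f₀ = ω₀/(2π) = 3283 Hz.
Step 4 — Series Q: Q = ω₀L/R = 2.063e+04·0.005/10 = 10.31.

(a) f₀ = 3283 Hz  (b) Q = 10.31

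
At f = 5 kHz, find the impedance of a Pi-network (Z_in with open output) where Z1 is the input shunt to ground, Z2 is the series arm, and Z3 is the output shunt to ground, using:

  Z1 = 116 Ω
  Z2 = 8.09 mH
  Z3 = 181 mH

Step 1 — Angular frequency: ω = 2π·f = 2π·5000 = 3.142e+04 rad/s.
Step 2 — Component impedances:
  Z1: Z = R = 116 Ω
  Z2: Z = jωL = j·3.142e+04·0.00809 = 0 + j254.2 Ω
  Z3: Z = jωL = j·3.142e+04·0.181 = 0 + j5686 Ω
Step 3 — With open output, the series arm Z2 and the output shunt Z3 appear in series to ground: Z2 + Z3 = 0 + j5940 Ω.
Step 4 — Parallel with input shunt Z1: Z_in = Z1 || (Z2 + Z3) = 116 + j2.264 Ω = 116∠1.1° Ω.

Z = 116 + j2.264 Ω = 116∠1.1° Ω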